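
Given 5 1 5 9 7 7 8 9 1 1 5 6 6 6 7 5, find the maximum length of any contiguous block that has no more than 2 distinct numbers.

4

add 5: window [5] (1 distinct), len 1
add 1: window [5, 1] (2 distinct), len 2
add 5: window [5, 1, 5] (2 distinct), len 3
add 9: window [5, 9] (2 distinct), len 2
add 7: window [9, 7] (2 distinct), len 2
add 7: window [9, 7, 7] (2 distinct), len 3
add 8: window [7, 7, 8] (2 distinct), len 3
add 9: window [8, 9] (2 distinct), len 2
add 1: window [9, 1] (2 distinct), len 2
add 1: window [9, 1, 1] (2 distinct), len 3
add 5: window [1, 1, 5] (2 distinct), len 3
add 6: window [5, 6] (2 distinct), len 2
add 6: window [5, 6, 6] (2 distinct), len 3
add 6: window [5, 6, 6, 6] (2 distinct), len 4
add 7: window [6, 6, 6, 7] (2 distinct), len 4
add 5: window [7, 5] (2 distinct), len 2
Longest length with ≤2 distinct: 4.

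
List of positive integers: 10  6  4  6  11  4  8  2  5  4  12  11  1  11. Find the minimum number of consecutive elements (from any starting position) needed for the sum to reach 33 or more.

add 10: running sum 10 < 33
add 6: running sum 16 < 33
add 4: running sum 20 < 33
add 6: running sum 26 < 33
add 11: shortest ending here [10, 6, 4, 6, 11] sum 37, len 5
add 4: shortest ending here [10, 6, 4, 6, 11, 4] sum 41, len 6
add 8: shortest ending here [4, 6, 11, 4, 8] sum 33, len 5
add 2: shortest ending here [4, 6, 11, 4, 8, 2] sum 35, len 6
add 5: shortest ending here [6, 11, 4, 8, 2, 5] sum 36, len 6
add 4: shortest ending here [11, 4, 8, 2, 5, 4] sum 34, len 6
add 12: shortest ending here [4, 8, 2, 5, 4, 12] sum 35, len 6
add 11: shortest ending here [2, 5, 4, 12, 11] sum 34, len 5
add 1: shortest ending here [5, 4, 12, 11, 1] sum 33, len 5
add 11: shortest ending here [12, 11, 1, 11] sum 35, len 4
Shortest qualifying length: 4.

4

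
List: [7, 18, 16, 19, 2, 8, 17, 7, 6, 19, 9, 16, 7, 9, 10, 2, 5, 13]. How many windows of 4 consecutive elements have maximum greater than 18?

8

7 18 16 19 → max 19  > 18 ✓
18 16 19 2 → max 19  > 18 ✓
16 19 2 8 → max 19  > 18 ✓
19 2 8 17 → max 19  > 18 ✓
2 8 17 7 → max 17
8 17 7 6 → max 17
17 7 6 19 → max 19  > 18 ✓
7 6 19 9 → max 19  > 18 ✓
6 19 9 16 → max 19  > 18 ✓
19 9 16 7 → max 19  > 18 ✓
9 16 7 9 → max 16
16 7 9 10 → max 16
7 9 10 2 → max 10
9 10 2 5 → max 10
10 2 5 13 → max 13
8 windows satisfy the condition.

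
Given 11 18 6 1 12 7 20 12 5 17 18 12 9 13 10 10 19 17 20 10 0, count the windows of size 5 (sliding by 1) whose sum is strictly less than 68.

11 18 6 1 12 → sum 48  < 68 ✓
18 6 1 12 7 → sum 44  < 68 ✓
6 1 12 7 20 → sum 46  < 68 ✓
1 12 7 20 12 → sum 52  < 68 ✓
12 7 20 12 5 → sum 56  < 68 ✓
7 20 12 5 17 → sum 61  < 68 ✓
20 12 5 17 18 → sum 72
12 5 17 18 12 → sum 64  < 68 ✓
5 17 18 12 9 → sum 61  < 68 ✓
17 18 12 9 13 → sum 69
18 12 9 13 10 → sum 62  < 68 ✓
12 9 13 10 10 → sum 54  < 68 ✓
9 13 10 10 19 → sum 61  < 68 ✓
13 10 10 19 17 → sum 69
10 10 19 17 20 → sum 76
10 19 17 20 10 → sum 76
19 17 20 10 0 → sum 66  < 68 ✓
12 windows satisfy the condition.

12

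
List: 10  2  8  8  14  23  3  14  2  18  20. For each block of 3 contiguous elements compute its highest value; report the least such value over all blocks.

8

10 2 8 → max 10
2 8 8 → max 8
8 8 14 → max 14
8 14 23 → max 23
14 23 3 → max 23
23 3 14 → max 23
3 14 2 → max 14
14 2 18 → max 18
2 18 20 → max 20
Least of these is 8.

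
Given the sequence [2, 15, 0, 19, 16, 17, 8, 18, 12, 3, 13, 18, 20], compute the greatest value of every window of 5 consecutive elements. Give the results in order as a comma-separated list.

19, 19, 19, 19, 18, 18, 18, 18, 20

(2, 15, 0, 19, 16) → max 19
(15, 0, 19, 16, 17) → max 19
(0, 19, 16, 17, 8) → max 19
(19, 16, 17, 8, 18) → max 19
(16, 17, 8, 18, 12) → max 18
(17, 8, 18, 12, 3) → max 18
(8, 18, 12, 3, 13) → max 18
(18, 12, 3, 13, 18) → max 18
(12, 3, 13, 18, 20) → max 20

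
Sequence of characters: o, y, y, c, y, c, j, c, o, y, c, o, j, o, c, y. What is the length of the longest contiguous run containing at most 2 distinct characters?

5

Extend right; when distinct count exceeds 2, shrink from the left:
add o: window [o] (1 distinct), len 1
add y: window [o, y] (2 distinct), len 2
add y: window [o, y, y] (2 distinct), len 3
add c: window [y, y, c] (2 distinct), len 3
add y: window [y, y, c, y] (2 distinct), len 4
add c: window [y, y, c, y, c] (2 distinct), len 5
add j: window [c, j] (2 distinct), len 2
add c: window [c, j, c] (2 distinct), len 3
add o: window [c, o] (2 distinct), len 2
add y: window [o, y] (2 distinct), len 2
add c: window [y, c] (2 distinct), len 2
add o: window [c, o] (2 distinct), len 2
add j: window [o, j] (2 distinct), len 2
add o: window [o, j, o] (2 distinct), len 3
add c: window [o, c] (2 distinct), len 2
add y: window [c, y] (2 distinct), len 2
Longest length with ≤2 distinct: 5.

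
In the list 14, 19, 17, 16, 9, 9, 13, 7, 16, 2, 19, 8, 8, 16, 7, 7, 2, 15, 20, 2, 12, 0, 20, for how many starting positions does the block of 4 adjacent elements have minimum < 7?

11

(14, 19, 17, 16) → min 14
(19, 17, 16, 9) → min 9
(17, 16, 9, 9) → min 9
(16, 9, 9, 13) → min 9
(9, 9, 13, 7) → min 7
(9, 13, 7, 16) → min 7
(13, 7, 16, 2) → min 2  < 7 ✓
(7, 16, 2, 19) → min 2  < 7 ✓
(16, 2, 19, 8) → min 2  < 7 ✓
(2, 19, 8, 8) → min 2  < 7 ✓
(19, 8, 8, 16) → min 8
(8, 8, 16, 7) → min 7
(8, 16, 7, 7) → min 7
(16, 7, 7, 2) → min 2  < 7 ✓
(7, 7, 2, 15) → min 2  < 7 ✓
(7, 2, 15, 20) → min 2  < 7 ✓
(2, 15, 20, 2) → min 2  < 7 ✓
(15, 20, 2, 12) → min 2  < 7 ✓
(20, 2, 12, 0) → min 0  < 7 ✓
(2, 12, 0, 20) → min 0  < 7 ✓
11 windows satisfy the condition.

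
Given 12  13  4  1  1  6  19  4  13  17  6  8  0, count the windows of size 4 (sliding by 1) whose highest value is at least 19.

4

(12, 13, 4, 1) → max 13
(13, 4, 1, 1) → max 13
(4, 1, 1, 6) → max 6
(1, 1, 6, 19) → max 19  ≥ 19 ✓
(1, 6, 19, 4) → max 19  ≥ 19 ✓
(6, 19, 4, 13) → max 19  ≥ 19 ✓
(19, 4, 13, 17) → max 19  ≥ 19 ✓
(4, 13, 17, 6) → max 17
(13, 17, 6, 8) → max 17
(17, 6, 8, 0) → max 17
4 windows satisfy the condition.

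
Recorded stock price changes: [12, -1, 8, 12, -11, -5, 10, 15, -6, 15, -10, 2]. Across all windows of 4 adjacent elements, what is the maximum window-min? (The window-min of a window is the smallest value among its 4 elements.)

-1

12 -1 8 12 → min -1
-1 8 12 -11 → min -11
8 12 -11 -5 → min -11
12 -11 -5 10 → min -11
-11 -5 10 15 → min -11
-5 10 15 -6 → min -6
10 15 -6 15 → min -6
15 -6 15 -10 → min -10
-6 15 -10 2 → min -10
Maximum of these is -1.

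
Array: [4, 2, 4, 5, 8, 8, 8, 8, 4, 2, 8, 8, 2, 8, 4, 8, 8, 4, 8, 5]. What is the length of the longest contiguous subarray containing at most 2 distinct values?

add 4: window [4] (1 distinct), len 1
add 2: window [4, 2] (2 distinct), len 2
add 4: window [4, 2, 4] (2 distinct), len 3
add 5: window [4, 5] (2 distinct), len 2
add 8: window [5, 8] (2 distinct), len 2
add 8: window [5, 8, 8] (2 distinct), len 3
add 8: window [5, 8, 8, 8] (2 distinct), len 4
add 8: window [5, 8, 8, 8, 8] (2 distinct), len 5
add 4: window [8, 8, 8, 8, 4] (2 distinct), len 5
add 2: window [4, 2] (2 distinct), len 2
add 8: window [2, 8] (2 distinct), len 2
add 8: window [2, 8, 8] (2 distinct), len 3
add 2: window [2, 8, 8, 2] (2 distinct), len 4
add 8: window [2, 8, 8, 2, 8] (2 distinct), len 5
add 4: window [8, 4] (2 distinct), len 2
add 8: window [8, 4, 8] (2 distinct), len 3
add 8: window [8, 4, 8, 8] (2 distinct), len 4
add 4: window [8, 4, 8, 8, 4] (2 distinct), len 5
add 8: window [8, 4, 8, 8, 4, 8] (2 distinct), len 6
add 5: window [8, 5] (2 distinct), len 2
Longest length with ≤2 distinct: 6.

6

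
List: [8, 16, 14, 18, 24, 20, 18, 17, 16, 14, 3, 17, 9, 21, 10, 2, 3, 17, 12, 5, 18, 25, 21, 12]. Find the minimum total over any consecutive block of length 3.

15

[8, 16, 14] → sum 38
[16, 14, 18] → sum 48
[14, 18, 24] → sum 56
[18, 24, 20] → sum 62
[24, 20, 18] → sum 62
[20, 18, 17] → sum 55
[18, 17, 16] → sum 51
[17, 16, 14] → sum 47
[16, 14, 3] → sum 33
[14, 3, 17] → sum 34
[3, 17, 9] → sum 29
[17, 9, 21] → sum 47
[9, 21, 10] → sum 40
[21, 10, 2] → sum 33
[10, 2, 3] → sum 15
[2, 3, 17] → sum 22
[3, 17, 12] → sum 32
[17, 12, 5] → sum 34
[12, 5, 18] → sum 35
[5, 18, 25] → sum 48
[18, 25, 21] → sum 64
[25, 21, 12] → sum 58
Minimum of these is 15.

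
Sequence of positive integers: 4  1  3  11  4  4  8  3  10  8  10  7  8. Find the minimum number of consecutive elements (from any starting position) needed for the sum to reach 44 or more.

add 4: running sum 4 < 44
add 1: running sum 5 < 44
add 3: running sum 8 < 44
add 11: running sum 19 < 44
add 4: running sum 23 < 44
add 4: running sum 27 < 44
add 8: running sum 35 < 44
add 3: running sum 38 < 44
end 8: [1, 3, 11, 4, 4, 8, 3, 10] sum 44, len 8
end 9: [11, 4, 4, 8, 3, 10, 8] sum 48, len 7
end 10: [4, 4, 8, 3, 10, 8, 10] sum 47, len 7
end 11: [8, 3, 10, 8, 10, 7] sum 46, len 6
end 12: [3, 10, 8, 10, 7, 8] sum 46, len 6
Shortest qualifying length: 6.

6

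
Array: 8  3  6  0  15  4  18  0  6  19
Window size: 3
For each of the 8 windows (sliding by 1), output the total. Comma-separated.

8 3 6 → sum 17
3 6 0 → sum 9
6 0 15 → sum 21
0 15 4 → sum 19
15 4 18 → sum 37
4 18 0 → sum 22
18 0 6 → sum 24
0 6 19 → sum 25

17, 9, 21, 19, 37, 22, 24, 25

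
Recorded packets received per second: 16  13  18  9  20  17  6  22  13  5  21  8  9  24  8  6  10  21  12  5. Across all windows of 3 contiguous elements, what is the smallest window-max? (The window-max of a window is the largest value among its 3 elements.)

(16, 13, 18) → max 18
(13, 18, 9) → max 18
(18, 9, 20) → max 20
(9, 20, 17) → max 20
(20, 17, 6) → max 20
(17, 6, 22) → max 22
(6, 22, 13) → max 22
(22, 13, 5) → max 22
(13, 5, 21) → max 21
(5, 21, 8) → max 21
(21, 8, 9) → max 21
(8, 9, 24) → max 24
(9, 24, 8) → max 24
(24, 8, 6) → max 24
(8, 6, 10) → max 10
(6, 10, 21) → max 21
(10, 21, 12) → max 21
(21, 12, 5) → max 21
Smallest of these is 10.

10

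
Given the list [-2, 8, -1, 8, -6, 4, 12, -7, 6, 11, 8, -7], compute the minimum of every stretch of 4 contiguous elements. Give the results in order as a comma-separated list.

[-2, 8, -1, 8] → min -2
[8, -1, 8, -6] → min -6
[-1, 8, -6, 4] → min -6
[8, -6, 4, 12] → min -6
[-6, 4, 12, -7] → min -7
[4, 12, -7, 6] → min -7
[12, -7, 6, 11] → min -7
[-7, 6, 11, 8] → min -7
[6, 11, 8, -7] → min -7

-2, -6, -6, -6, -7, -7, -7, -7, -7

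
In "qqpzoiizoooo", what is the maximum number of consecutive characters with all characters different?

add q: [q] len 1
add q (repeat q, move left end past it): [q] len 1
add p: [q, p] len 2
add z: [q, p, z] len 3
add o: [q, p, z, o] len 4
add i: [q, p, z, o, i] len 5
add i (repeat i, move left end past it): [i] len 1
add z: [i, z] len 2
add o: [i, z, o] len 3
add o (repeat o, move left end past it): [o] len 1
add o (repeat o, move left end past it): [o] len 1
add o (repeat o, move left end past it): [o] len 1
Longest all-distinct length: 5.

5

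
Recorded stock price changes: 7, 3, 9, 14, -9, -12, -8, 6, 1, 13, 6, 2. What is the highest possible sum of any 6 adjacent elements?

7 3 9 14 -9 -12 → sum 12
3 9 14 -9 -12 -8 → sum -3
9 14 -9 -12 -8 6 → sum 0
14 -9 -12 -8 6 1 → sum -8
-9 -12 -8 6 1 13 → sum -9
-12 -8 6 1 13 6 → sum 6
-8 6 1 13 6 2 → sum 20
Highest of these is 20.

20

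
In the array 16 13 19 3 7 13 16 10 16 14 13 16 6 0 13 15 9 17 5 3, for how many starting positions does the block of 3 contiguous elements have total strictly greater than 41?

4

(16, 13, 19) → sum 48  > 41 ✓
(13, 19, 3) → sum 35
(19, 3, 7) → sum 29
(3, 7, 13) → sum 23
(7, 13, 16) → sum 36
(13, 16, 10) → sum 39
(16, 10, 16) → sum 42  > 41 ✓
(10, 16, 14) → sum 40
(16, 14, 13) → sum 43  > 41 ✓
(14, 13, 16) → sum 43  > 41 ✓
(13, 16, 6) → sum 35
(16, 6, 0) → sum 22
(6, 0, 13) → sum 19
(0, 13, 15) → sum 28
(13, 15, 9) → sum 37
(15, 9, 17) → sum 41
(9, 17, 5) → sum 31
(17, 5, 3) → sum 25
4 windows satisfy the condition.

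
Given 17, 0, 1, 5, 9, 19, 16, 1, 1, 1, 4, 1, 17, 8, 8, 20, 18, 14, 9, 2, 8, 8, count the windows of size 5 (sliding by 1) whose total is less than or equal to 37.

17 0 1 5 9 → sum 32  ≤ 37 ✓
0 1 5 9 19 → sum 34  ≤ 37 ✓
1 5 9 19 16 → sum 50
5 9 19 16 1 → sum 50
9 19 16 1 1 → sum 46
19 16 1 1 1 → sum 38
16 1 1 1 4 → sum 23  ≤ 37 ✓
1 1 1 4 1 → sum 8  ≤ 37 ✓
1 1 4 1 17 → sum 24  ≤ 37 ✓
1 4 1 17 8 → sum 31  ≤ 37 ✓
4 1 17 8 8 → sum 38
1 17 8 8 20 → sum 54
17 8 8 20 18 → sum 71
8 8 20 18 14 → sum 68
8 20 18 14 9 → sum 69
20 18 14 9 2 → sum 63
18 14 9 2 8 → sum 51
14 9 2 8 8 → sum 41
6 windows satisfy the condition.

6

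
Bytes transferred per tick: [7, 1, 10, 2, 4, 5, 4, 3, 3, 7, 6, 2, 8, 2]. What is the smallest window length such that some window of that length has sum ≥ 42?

9

add 7: running sum 7 < 42
add 1: running sum 8 < 42
add 10: running sum 18 < 42
add 2: running sum 20 < 42
add 4: running sum 24 < 42
add 5: running sum 29 < 42
add 4: running sum 33 < 42
add 3: running sum 36 < 42
add 3: running sum 39 < 42
end 9: [7, 1, 10, 2, 4, 5, 4, 3, 3, 7] sum 46, len 10
end 10: [10, 2, 4, 5, 4, 3, 3, 7, 6] sum 44, len 9
end 11: [10, 2, 4, 5, 4, 3, 3, 7, 6, 2] sum 46, len 10
end 12: [4, 5, 4, 3, 3, 7, 6, 2, 8] sum 42, len 9
end 13: [4, 5, 4, 3, 3, 7, 6, 2, 8, 2] sum 44, len 10
Shortest qualifying length: 9.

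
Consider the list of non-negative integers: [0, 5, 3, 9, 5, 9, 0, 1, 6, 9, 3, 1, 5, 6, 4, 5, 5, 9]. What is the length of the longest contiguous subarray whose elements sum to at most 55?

12

→ 0: sum 0, len 1
→ 5: sum 5, len 2
→ 3: sum 8, len 3
→ 9: sum 17, len 4
→ 5: sum 22, len 5
→ 9: sum 31, len 6
→ 0: sum 31, len 7
→ 1: sum 32, len 8
→ 6: sum 38, len 9
→ 9: sum 47, len 10
→ 3: sum 50, len 11
→ 1: sum 51, len 12
→ 5 (dropped 0, 5): sum 51, len 11
→ 6 (dropped 3): sum 54, len 11
→ 4 (dropped 9): sum 49, len 11
→ 5: sum 54, len 12
→ 5 (dropped 5): sum 54, len 12
→ 9 (dropped 9): sum 54, len 12
Longest length seen: 12.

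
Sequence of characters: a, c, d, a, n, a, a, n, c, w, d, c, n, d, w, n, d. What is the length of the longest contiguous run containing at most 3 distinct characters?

6

add a: window [a] (1 distinct), len 1
add c: window [a, c] (2 distinct), len 2
add d: window [a, c, d] (3 distinct), len 3
add a: window [a, c, d, a] (3 distinct), len 4
add n: window [d, a, n] (3 distinct), len 3
add a: window [d, a, n, a] (3 distinct), len 4
add a: window [d, a, n, a, a] (3 distinct), len 5
add n: window [d, a, n, a, a, n] (3 distinct), len 6
add c: window [a, n, a, a, n, c] (3 distinct), len 6
add w: window [n, c, w] (3 distinct), len 3
add d: window [c, w, d] (3 distinct), len 3
add c: window [c, w, d, c] (3 distinct), len 4
add n: window [d, c, n] (3 distinct), len 3
add d: window [d, c, n, d] (3 distinct), len 4
add w: window [n, d, w] (3 distinct), len 3
add n: window [n, d, w, n] (3 distinct), len 4
add d: window [n, d, w, n, d] (3 distinct), len 5
Longest length with ≤3 distinct: 6.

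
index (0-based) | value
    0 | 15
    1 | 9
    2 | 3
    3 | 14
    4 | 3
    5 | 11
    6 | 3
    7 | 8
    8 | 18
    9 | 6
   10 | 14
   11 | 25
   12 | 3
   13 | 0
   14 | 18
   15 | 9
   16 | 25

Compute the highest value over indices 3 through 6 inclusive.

14

Elements at indices 3..6: 14, 3, 11, 3
max(14, 3, 11, 3) = 14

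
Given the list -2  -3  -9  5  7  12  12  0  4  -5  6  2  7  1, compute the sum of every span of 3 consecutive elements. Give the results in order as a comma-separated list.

-14, -7, 3, 24, 31, 24, 16, -1, 5, 3, 15, 10

(-2, -3, -9) → sum -14
(-3, -9, 5) → sum -7
(-9, 5, 7) → sum 3
(5, 7, 12) → sum 24
(7, 12, 12) → sum 31
(12, 12, 0) → sum 24
(12, 0, 4) → sum 16
(0, 4, -5) → sum -1
(4, -5, 6) → sum 5
(-5, 6, 2) → sum 3
(6, 2, 7) → sum 15
(2, 7, 1) → sum 10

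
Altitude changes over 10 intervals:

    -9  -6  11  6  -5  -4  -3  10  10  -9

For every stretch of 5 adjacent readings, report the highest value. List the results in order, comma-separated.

11, 11, 11, 10, 10, 10

Sliding a size-5 window across the 10 values:
[-9, -6, 11, 6, -5] → max 11
[-6, 11, 6, -5, -4] → max 11
[11, 6, -5, -4, -3] → max 11
[6, -5, -4, -3, 10] → max 10
[-5, -4, -3, 10, 10] → max 10
[-4, -3, 10, 10, -9] → max 10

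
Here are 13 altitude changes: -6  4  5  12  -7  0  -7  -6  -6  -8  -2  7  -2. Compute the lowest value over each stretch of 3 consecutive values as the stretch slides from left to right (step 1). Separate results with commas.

-6, 4, -7, -7, -7, -7, -7, -8, -8, -8, -2

[-6, 4, 5] → min -6
[4, 5, 12] → min 4
[5, 12, -7] → min -7
[12, -7, 0] → min -7
[-7, 0, -7] → min -7
[0, -7, -6] → min -7
[-7, -6, -6] → min -7
[-6, -6, -8] → min -8
[-6, -8, -2] → min -8
[-8, -2, 7] → min -8
[-2, 7, -2] → min -2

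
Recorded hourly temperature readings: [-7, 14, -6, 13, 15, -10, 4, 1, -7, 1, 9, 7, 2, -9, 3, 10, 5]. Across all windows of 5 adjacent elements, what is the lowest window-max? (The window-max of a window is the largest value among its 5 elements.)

4

[-7, 14, -6, 13, 15] → max 15
[14, -6, 13, 15, -10] → max 15
[-6, 13, 15, -10, 4] → max 15
[13, 15, -10, 4, 1] → max 15
[15, -10, 4, 1, -7] → max 15
[-10, 4, 1, -7, 1] → max 4
[4, 1, -7, 1, 9] → max 9
[1, -7, 1, 9, 7] → max 9
[-7, 1, 9, 7, 2] → max 9
[1, 9, 7, 2, -9] → max 9
[9, 7, 2, -9, 3] → max 9
[7, 2, -9, 3, 10] → max 10
[2, -9, 3, 10, 5] → max 10
Lowest of these is 4.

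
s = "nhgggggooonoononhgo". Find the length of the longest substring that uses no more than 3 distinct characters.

Extend right; when distinct count exceeds 3, shrink from the left:
add n: window [n] (1 distinct), len 1
add h: window [n, h] (2 distinct), len 2
add g: window [n, h, g] (3 distinct), len 3
add g: window [n, h, g, g] (3 distinct), len 4
add g: window [n, h, g, g, g] (3 distinct), len 5
add g: window [n, h, g, g, g, g] (3 distinct), len 6
add g: window [n, h, g, g, g, g, g] (3 distinct), len 7
add o: window [h, g, g, g, g, g, o] (3 distinct), len 7
add o: window [h, g, g, g, g, g, o, o] (3 distinct), len 8
add o: window [h, g, g, g, g, g, o, o, o] (3 distinct), len 9
add n: window [g, g, g, g, g, o, o, o, n] (3 distinct), len 9
add o: window [g, g, g, g, g, o, o, o, n, o] (3 distinct), len 10
add o: window [g, g, g, g, g, o, o, o, n, o, o] (3 distinct), len 11
add n: window [g, g, g, g, g, o, o, o, n, o, o, n] (3 distinct), len 12
add o: window [g, g, g, g, g, o, o, o, n, o, o, n, o] (3 distinct), len 13
add n: window [g, g, g, g, g, o, o, o, n, o, o, n, o, n] (3 distinct), len 14
add h: window [o, o, o, n, o, o, n, o, n, h] (3 distinct), len 10
add g: window [n, h, g] (3 distinct), len 3
add o: window [h, g, o] (3 distinct), len 3
Longest length with ≤3 distinct: 14.

14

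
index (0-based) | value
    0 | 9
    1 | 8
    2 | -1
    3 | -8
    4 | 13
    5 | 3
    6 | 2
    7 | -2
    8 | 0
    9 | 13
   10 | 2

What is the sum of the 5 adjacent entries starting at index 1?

15

Elements at indices 1..5: 8, -1, -8, 13, 3
sum(8, -1, -8, 13, 3) = 15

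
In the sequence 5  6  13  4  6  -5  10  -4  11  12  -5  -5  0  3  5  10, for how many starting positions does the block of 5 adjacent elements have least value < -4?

5 6 13 4 6 → min 4
6 13 4 6 -5 → min -5  < -4 ✓
13 4 6 -5 10 → min -5  < -4 ✓
4 6 -5 10 -4 → min -5  < -4 ✓
6 -5 10 -4 11 → min -5  < -4 ✓
-5 10 -4 11 12 → min -5  < -4 ✓
10 -4 11 12 -5 → min -5  < -4 ✓
-4 11 12 -5 -5 → min -5  < -4 ✓
11 12 -5 -5 0 → min -5  < -4 ✓
12 -5 -5 0 3 → min -5  < -4 ✓
-5 -5 0 3 5 → min -5  < -4 ✓
-5 0 3 5 10 → min -5  < -4 ✓
11 windows satisfy the condition.

11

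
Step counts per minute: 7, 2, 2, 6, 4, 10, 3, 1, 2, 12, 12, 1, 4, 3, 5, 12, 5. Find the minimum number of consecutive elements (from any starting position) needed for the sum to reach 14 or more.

add 7: running sum 7 < 14
add 2: running sum 9 < 14
add 2: running sum 11 < 14
end 3: [7, 2, 2, 6] sum 17, len 4
end 4: [2, 2, 6, 4] sum 14, len 4
end 5: [4, 10] sum 14, len 2
end 6: [4, 10, 3] sum 17, len 3
end 7: [10, 3, 1] sum 14, len 3
end 8: [10, 3, 1, 2] sum 16, len 4
end 9: [2, 12] sum 14, len 2
end 10: [12, 12] sum 24, len 2
end 11: [12, 12, 1] sum 25, len 3
end 12: [12, 1, 4] sum 17, len 3
end 13: [12, 1, 4, 3] sum 20, len 4
end 14: [12, 1, 4, 3, 5] sum 25, len 5
end 15: [5, 12] sum 17, len 2
end 16: [12, 5] sum 17, len 2
Shortest qualifying length: 2.

2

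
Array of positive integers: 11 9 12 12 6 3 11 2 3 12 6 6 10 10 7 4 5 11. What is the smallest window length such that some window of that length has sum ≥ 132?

18

Extend right; whenever the sum reaches 132, record the length and shrink from the left:
add 11: running sum 11 < 132
add 9: running sum 20 < 132
add 12: running sum 32 < 132
add 12: running sum 44 < 132
add 6: running sum 50 < 132
add 3: running sum 53 < 132
add 11: running sum 64 < 132
add 2: running sum 66 < 132
add 3: running sum 69 < 132
add 12: running sum 81 < 132
add 6: running sum 87 < 132
add 6: running sum 93 < 132
add 10: running sum 103 < 132
add 10: running sum 113 < 132
add 7: running sum 120 < 132
add 4: running sum 124 < 132
add 5: running sum 129 < 132
add 11: shortest ending here [11, 9, 12, 12, 6, 3, 11, 2, 3, 12, 6, 6, 10, 10, 7, 4, 5, 11] sum 140, len 18
Shortest qualifying length: 18.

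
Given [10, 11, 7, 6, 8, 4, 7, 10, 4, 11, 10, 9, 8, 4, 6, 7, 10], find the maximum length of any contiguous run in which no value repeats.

7

add 10: [10] len 1
add 11: [10, 11] len 2
add 7: [10, 11, 7] len 3
add 6: [10, 11, 7, 6] len 4
add 8: [10, 11, 7, 6, 8] len 5
add 4: [10, 11, 7, 6, 8, 4] len 6
add 7 (repeat 7, move left end past it): [6, 8, 4, 7] len 4
add 10: [6, 8, 4, 7, 10] len 5
add 4 (repeat 4, move left end past it): [7, 10, 4] len 3
add 11: [7, 10, 4, 11] len 4
add 10 (repeat 10, move left end past it): [4, 11, 10] len 3
add 9: [4, 11, 10, 9] len 4
add 8: [4, 11, 10, 9, 8] len 5
add 4 (repeat 4, move left end past it): [11, 10, 9, 8, 4] len 5
add 6: [11, 10, 9, 8, 4, 6] len 6
add 7: [11, 10, 9, 8, 4, 6, 7] len 7
add 10 (repeat 10, move left end past it): [9, 8, 4, 6, 7, 10] len 6
Longest all-distinct length: 7.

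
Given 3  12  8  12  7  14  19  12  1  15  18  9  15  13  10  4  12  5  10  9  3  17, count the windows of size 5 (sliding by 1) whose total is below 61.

[3, 12, 8, 12, 7] → sum 42  < 61 ✓
[12, 8, 12, 7, 14] → sum 53  < 61 ✓
[8, 12, 7, 14, 19] → sum 60  < 61 ✓
[12, 7, 14, 19, 12] → sum 64
[7, 14, 19, 12, 1] → sum 53  < 61 ✓
[14, 19, 12, 1, 15] → sum 61
[19, 12, 1, 15, 18] → sum 65
[12, 1, 15, 18, 9] → sum 55  < 61 ✓
[1, 15, 18, 9, 15] → sum 58  < 61 ✓
[15, 18, 9, 15, 13] → sum 70
[18, 9, 15, 13, 10] → sum 65
[9, 15, 13, 10, 4] → sum 51  < 61 ✓
[15, 13, 10, 4, 12] → sum 54  < 61 ✓
[13, 10, 4, 12, 5] → sum 44  < 61 ✓
[10, 4, 12, 5, 10] → sum 41  < 61 ✓
[4, 12, 5, 10, 9] → sum 40  < 61 ✓
[12, 5, 10, 9, 3] → sum 39  < 61 ✓
[5, 10, 9, 3, 17] → sum 44  < 61 ✓
13 windows satisfy the condition.

13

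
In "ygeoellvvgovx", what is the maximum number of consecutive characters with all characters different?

add y: [y] len 1
add g: [y, g] len 2
add e: [y, g, e] len 3
add o: [y, g, e, o] len 4
add e (repeat e, move left end past it): [o, e] len 2
add l: [o, e, l] len 3
add l (repeat l, move left end past it): [l] len 1
add v: [l, v] len 2
add v (repeat v, move left end past it): [v] len 1
add g: [v, g] len 2
add o: [v, g, o] len 3
add v (repeat v, move left end past it): [g, o, v] len 3
add x: [g, o, v, x] len 4
Longest all-distinct length: 4.

4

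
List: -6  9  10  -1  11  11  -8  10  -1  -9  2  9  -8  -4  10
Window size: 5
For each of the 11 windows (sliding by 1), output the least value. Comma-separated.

-6 9 10 -1 11 → min -6
9 10 -1 11 11 → min -1
10 -1 11 11 -8 → min -8
-1 11 11 -8 10 → min -8
11 11 -8 10 -1 → min -8
11 -8 10 -1 -9 → min -9
-8 10 -1 -9 2 → min -9
10 -1 -9 2 9 → min -9
-1 -9 2 9 -8 → min -9
-9 2 9 -8 -4 → min -9
2 9 -8 -4 10 → min -8

-6, -1, -8, -8, -8, -9, -9, -9, -9, -9, -8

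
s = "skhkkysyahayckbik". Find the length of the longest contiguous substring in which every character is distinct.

7

[s] len 1
[s, k] len 2
[s, k, h] len 3
[h, k] len 2
[k] len 1
[k, y] len 2
[k, y, s] len 3
[s, y] len 2
[s, y, a] len 3
[s, y, a, h] len 4
[h, a] len 2
[h, a, y] len 3
[h, a, y, c] len 4
[h, a, y, c, k] len 5
[h, a, y, c, k, b] len 6
[h, a, y, c, k, b, i] len 7
[b, i, k] len 3
Longest all-distinct length: 7.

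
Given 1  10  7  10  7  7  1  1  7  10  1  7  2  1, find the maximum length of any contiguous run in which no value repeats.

[1] len 1
[1, 10] len 2
[1, 10, 7] len 3
[7, 10] len 2
[10, 7] len 2
[7] len 1
[7, 1] len 2
[1] len 1
[1, 7] len 2
[1, 7, 10] len 3
[7, 10, 1] len 3
[10, 1, 7] len 3
[10, 1, 7, 2] len 4
[7, 2, 1] len 3
Longest all-distinct length: 4.

4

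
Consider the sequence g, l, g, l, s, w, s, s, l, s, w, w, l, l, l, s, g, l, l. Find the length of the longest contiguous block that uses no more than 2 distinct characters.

5

add g: window [g] (1 distinct), len 1
add l: window [g, l] (2 distinct), len 2
add g: window [g, l, g] (2 distinct), len 3
add l: window [g, l, g, l] (2 distinct), len 4
add s: window [l, s] (2 distinct), len 2
add w: window [s, w] (2 distinct), len 2
add s: window [s, w, s] (2 distinct), len 3
add s: window [s, w, s, s] (2 distinct), len 4
add l: window [s, s, l] (2 distinct), len 3
add s: window [s, s, l, s] (2 distinct), len 4
add w: window [s, w] (2 distinct), len 2
add w: window [s, w, w] (2 distinct), len 3
add l: window [w, w, l] (2 distinct), len 3
add l: window [w, w, l, l] (2 distinct), len 4
add l: window [w, w, l, l, l] (2 distinct), len 5
add s: window [l, l, l, s] (2 distinct), len 4
add g: window [s, g] (2 distinct), len 2
add l: window [g, l] (2 distinct), len 2
add l: window [g, l, l] (2 distinct), len 3
Longest length with ≤2 distinct: 5.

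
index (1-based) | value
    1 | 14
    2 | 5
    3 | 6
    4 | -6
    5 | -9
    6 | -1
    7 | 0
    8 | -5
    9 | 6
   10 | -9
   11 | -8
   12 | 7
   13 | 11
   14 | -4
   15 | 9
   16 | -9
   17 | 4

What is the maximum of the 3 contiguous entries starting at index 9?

6

Elements at indices 9..11: 6, -9, -8
max(6, -9, -8) = 6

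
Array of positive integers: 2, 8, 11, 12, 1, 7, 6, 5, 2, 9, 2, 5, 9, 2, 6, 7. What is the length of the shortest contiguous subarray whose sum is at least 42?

6

Extend right; whenever the sum reaches 42, record the length and shrink from the left:
add 2: running sum 2 < 42
add 8: running sum 10 < 42
add 11: running sum 21 < 42
add 12: running sum 33 < 42
add 1: running sum 34 < 42
add 7: running sum 41 < 42
end 6: [8, 11, 12, 1, 7, 6] sum 45, len 6
end 7: [11, 12, 1, 7, 6, 5] sum 42, len 6
end 8: [11, 12, 1, 7, 6, 5, 2] sum 44, len 7
end 9: [12, 1, 7, 6, 5, 2, 9] sum 42, len 7
end 10: [12, 1, 7, 6, 5, 2, 9, 2] sum 44, len 8
end 11: [12, 1, 7, 6, 5, 2, 9, 2, 5] sum 49, len 9
end 12: [7, 6, 5, 2, 9, 2, 5, 9] sum 45, len 8
end 13: [7, 6, 5, 2, 9, 2, 5, 9, 2] sum 47, len 9
end 14: [6, 5, 2, 9, 2, 5, 9, 2, 6] sum 46, len 9
end 15: [2, 9, 2, 5, 9, 2, 6, 7] sum 42, len 8
Shortest qualifying length: 6.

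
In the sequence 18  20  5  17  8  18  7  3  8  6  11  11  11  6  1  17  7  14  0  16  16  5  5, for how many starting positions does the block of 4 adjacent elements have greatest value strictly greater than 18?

(18, 20, 5, 17) → max 20  > 18 ✓
(20, 5, 17, 8) → max 20  > 18 ✓
(5, 17, 8, 18) → max 18
(17, 8, 18, 7) → max 18
(8, 18, 7, 3) → max 18
(18, 7, 3, 8) → max 18
(7, 3, 8, 6) → max 8
(3, 8, 6, 11) → max 11
(8, 6, 11, 11) → max 11
(6, 11, 11, 11) → max 11
(11, 11, 11, 6) → max 11
(11, 11, 6, 1) → max 11
(11, 6, 1, 17) → max 17
(6, 1, 17, 7) → max 17
(1, 17, 7, 14) → max 17
(17, 7, 14, 0) → max 17
(7, 14, 0, 16) → max 16
(14, 0, 16, 16) → max 16
(0, 16, 16, 5) → max 16
(16, 16, 5, 5) → max 16
2 windows satisfy the condition.

2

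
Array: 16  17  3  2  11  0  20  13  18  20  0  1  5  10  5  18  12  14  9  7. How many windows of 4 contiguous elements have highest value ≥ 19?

7

(16, 17, 3, 2) → max 17
(17, 3, 2, 11) → max 17
(3, 2, 11, 0) → max 11
(2, 11, 0, 20) → max 20  ≥ 19 ✓
(11, 0, 20, 13) → max 20  ≥ 19 ✓
(0, 20, 13, 18) → max 20  ≥ 19 ✓
(20, 13, 18, 20) → max 20  ≥ 19 ✓
(13, 18, 20, 0) → max 20  ≥ 19 ✓
(18, 20, 0, 1) → max 20  ≥ 19 ✓
(20, 0, 1, 5) → max 20  ≥ 19 ✓
(0, 1, 5, 10) → max 10
(1, 5, 10, 5) → max 10
(5, 10, 5, 18) → max 18
(10, 5, 18, 12) → max 18
(5, 18, 12, 14) → max 18
(18, 12, 14, 9) → max 18
(12, 14, 9, 7) → max 14
7 windows satisfy the condition.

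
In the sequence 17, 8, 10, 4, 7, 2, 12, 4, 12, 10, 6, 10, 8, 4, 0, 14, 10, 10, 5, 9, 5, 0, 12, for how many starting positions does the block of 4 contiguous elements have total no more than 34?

[17, 8, 10, 4] → sum 39
[8, 10, 4, 7] → sum 29  ≤ 34 ✓
[10, 4, 7, 2] → sum 23  ≤ 34 ✓
[4, 7, 2, 12] → sum 25  ≤ 34 ✓
[7, 2, 12, 4] → sum 25  ≤ 34 ✓
[2, 12, 4, 12] → sum 30  ≤ 34 ✓
[12, 4, 12, 10] → sum 38
[4, 12, 10, 6] → sum 32  ≤ 34 ✓
[12, 10, 6, 10] → sum 38
[10, 6, 10, 8] → sum 34  ≤ 34 ✓
[6, 10, 8, 4] → sum 28  ≤ 34 ✓
[10, 8, 4, 0] → sum 22  ≤ 34 ✓
[8, 4, 0, 14] → sum 26  ≤ 34 ✓
[4, 0, 14, 10] → sum 28  ≤ 34 ✓
[0, 14, 10, 10] → sum 34  ≤ 34 ✓
[14, 10, 10, 5] → sum 39
[10, 10, 5, 9] → sum 34  ≤ 34 ✓
[10, 5, 9, 5] → sum 29  ≤ 34 ✓
[5, 9, 5, 0] → sum 19  ≤ 34 ✓
[9, 5, 0, 12] → sum 26  ≤ 34 ✓
16 windows satisfy the condition.

16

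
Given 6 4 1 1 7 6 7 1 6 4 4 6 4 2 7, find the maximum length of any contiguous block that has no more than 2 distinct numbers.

[6] 1 distinct, len 1
[6, 4] 2 distinct, len 2
[4, 1] 2 distinct, len 2
[4, 1, 1] 2 distinct, len 3
[1, 1, 7] 2 distinct, len 3
[7, 6] 2 distinct, len 2
[7, 6, 7] 2 distinct, len 3
[7, 1] 2 distinct, len 2
[1, 6] 2 distinct, len 2
[6, 4] 2 distinct, len 2
[6, 4, 4] 2 distinct, len 3
[6, 4, 4, 6] 2 distinct, len 4
[6, 4, 4, 6, 4] 2 distinct, len 5
[4, 2] 2 distinct, len 2
[2, 7] 2 distinct, len 2
Longest length with ≤2 distinct: 5.

5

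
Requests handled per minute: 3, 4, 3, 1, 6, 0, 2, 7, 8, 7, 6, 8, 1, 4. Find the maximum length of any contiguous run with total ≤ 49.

11

add 3: [3] sum 3, len 1
add 4: [3, 4] sum 7, len 2
add 3: [3, 4, 3] sum 10, len 3
add 1: [3, 4, 3, 1] sum 11, len 4
add 6: [3, 4, 3, 1, 6] sum 17, len 5
add 0: [3, 4, 3, 1, 6, 0] sum 17, len 6
add 2: [3, 4, 3, 1, 6, 0, 2] sum 19, len 7
add 7: [3, 4, 3, 1, 6, 0, 2, 7] sum 26, len 8
add 8: [3, 4, 3, 1, 6, 0, 2, 7, 8] sum 34, len 9
add 7: [3, 4, 3, 1, 6, 0, 2, 7, 8, 7] sum 41, len 10
add 6: [3, 4, 3, 1, 6, 0, 2, 7, 8, 7, 6] sum 47, len 11
add 8: [3, 1, 6, 0, 2, 7, 8, 7, 6, 8] sum 48, len 10
add 1: [3, 1, 6, 0, 2, 7, 8, 7, 6, 8, 1] sum 49, len 11
add 4: [6, 0, 2, 7, 8, 7, 6, 8, 1, 4] sum 49, len 10
Longest length seen: 11.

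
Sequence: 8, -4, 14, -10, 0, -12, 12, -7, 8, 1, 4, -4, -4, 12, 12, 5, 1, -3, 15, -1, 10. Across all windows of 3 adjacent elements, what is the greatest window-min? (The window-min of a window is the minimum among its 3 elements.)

5

8 -4 14 → min -4
-4 14 -10 → min -10
14 -10 0 → min -10
-10 0 -12 → min -12
0 -12 12 → min -12
-12 12 -7 → min -12
12 -7 8 → min -7
-7 8 1 → min -7
8 1 4 → min 1
1 4 -4 → min -4
4 -4 -4 → min -4
-4 -4 12 → min -4
-4 12 12 → min -4
12 12 5 → min 5
12 5 1 → min 1
5 1 -3 → min -3
1 -3 15 → min -3
-3 15 -1 → min -3
15 -1 10 → min -1
Greatest of these is 5.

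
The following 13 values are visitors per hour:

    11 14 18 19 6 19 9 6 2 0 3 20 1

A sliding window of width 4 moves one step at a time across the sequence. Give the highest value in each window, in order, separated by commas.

(11, 14, 18, 19) → max 19
(14, 18, 19, 6) → max 19
(18, 19, 6, 19) → max 19
(19, 6, 19, 9) → max 19
(6, 19, 9, 6) → max 19
(19, 9, 6, 2) → max 19
(9, 6, 2, 0) → max 9
(6, 2, 0, 3) → max 6
(2, 0, 3, 20) → max 20
(0, 3, 20, 1) → max 20

19, 19, 19, 19, 19, 19, 9, 6, 20, 20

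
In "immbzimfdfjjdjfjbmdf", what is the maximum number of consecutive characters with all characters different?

6

add i: [i] len 1
add m: [i, m] len 2
add m (repeat m, move left end past it): [m] len 1
add b: [m, b] len 2
add z: [m, b, z] len 3
add i: [m, b, z, i] len 4
add m (repeat m, move left end past it): [b, z, i, m] len 4
add f: [b, z, i, m, f] len 5
add d: [b, z, i, m, f, d] len 6
add f (repeat f, move left end past it): [d, f] len 2
add j: [d, f, j] len 3
add j (repeat j, move left end past it): [j] len 1
add d: [j, d] len 2
add j (repeat j, move left end past it): [d, j] len 2
add f: [d, j, f] len 3
add j (repeat j, move left end past it): [f, j] len 2
add b: [f, j, b] len 3
add m: [f, j, b, m] len 4
add d: [f, j, b, m, d] len 5
add f (repeat f, move left end past it): [j, b, m, d, f] len 5
Longest all-distinct length: 6.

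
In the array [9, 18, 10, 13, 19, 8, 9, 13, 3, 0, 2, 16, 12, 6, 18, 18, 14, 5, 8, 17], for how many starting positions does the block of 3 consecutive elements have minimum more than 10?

9 18 10 → min 9
18 10 13 → min 10
10 13 19 → min 10
13 19 8 → min 8
19 8 9 → min 8
8 9 13 → min 8
9 13 3 → min 3
13 3 0 → min 0
3 0 2 → min 0
0 2 16 → min 0
2 16 12 → min 2
16 12 6 → min 6
12 6 18 → min 6
6 18 18 → min 6
18 18 14 → min 14  > 10 ✓
18 14 5 → min 5
14 5 8 → min 5
5 8 17 → min 5
1 window satisfy the condition.

1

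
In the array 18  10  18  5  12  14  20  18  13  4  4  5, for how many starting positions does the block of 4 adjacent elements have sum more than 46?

18 10 18 5 → sum 51  > 46 ✓
10 18 5 12 → sum 45
18 5 12 14 → sum 49  > 46 ✓
5 12 14 20 → sum 51  > 46 ✓
12 14 20 18 → sum 64  > 46 ✓
14 20 18 13 → sum 65  > 46 ✓
20 18 13 4 → sum 55  > 46 ✓
18 13 4 4 → sum 39
13 4 4 5 → sum 26
6 windows satisfy the condition.

6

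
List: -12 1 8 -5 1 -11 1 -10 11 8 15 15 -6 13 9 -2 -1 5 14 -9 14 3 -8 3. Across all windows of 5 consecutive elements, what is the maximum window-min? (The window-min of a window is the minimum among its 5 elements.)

-2

Window mins for each of the 20 positions:
(-12, 1, 8, -5, 1) → min -12
(1, 8, -5, 1, -11) → min -11
(8, -5, 1, -11, 1) → min -11
(-5, 1, -11, 1, -10) → min -11
(1, -11, 1, -10, 11) → min -11
(-11, 1, -10, 11, 8) → min -11
(1, -10, 11, 8, 15) → min -10
(-10, 11, 8, 15, 15) → min -10
(11, 8, 15, 15, -6) → min -6
(8, 15, 15, -6, 13) → min -6
(15, 15, -6, 13, 9) → min -6
(15, -6, 13, 9, -2) → min -6
(-6, 13, 9, -2, -1) → min -6
(13, 9, -2, -1, 5) → min -2
(9, -2, -1, 5, 14) → min -2
(-2, -1, 5, 14, -9) → min -9
(-1, 5, 14, -9, 14) → min -9
(5, 14, -9, 14, 3) → min -9
(14, -9, 14, 3, -8) → min -9
(-9, 14, 3, -8, 3) → min -9
Maximum of these is -2.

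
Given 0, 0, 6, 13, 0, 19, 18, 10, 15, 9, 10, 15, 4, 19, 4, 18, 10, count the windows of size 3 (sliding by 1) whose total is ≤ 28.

0 0 6 → sum 6  ≤ 28 ✓
0 6 13 → sum 19  ≤ 28 ✓
6 13 0 → sum 19  ≤ 28 ✓
13 0 19 → sum 32
0 19 18 → sum 37
19 18 10 → sum 47
18 10 15 → sum 43
10 15 9 → sum 34
15 9 10 → sum 34
9 10 15 → sum 34
10 15 4 → sum 29
15 4 19 → sum 38
4 19 4 → sum 27  ≤ 28 ✓
19 4 18 → sum 41
4 18 10 → sum 32
4 windows satisfy the condition.

4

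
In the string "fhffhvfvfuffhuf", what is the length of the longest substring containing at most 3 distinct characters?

add f: window [f] (1 distinct), len 1
add h: window [f, h] (2 distinct), len 2
add f: window [f, h, f] (2 distinct), len 3
add f: window [f, h, f, f] (2 distinct), len 4
add h: window [f, h, f, f, h] (2 distinct), len 5
add v: window [f, h, f, f, h, v] (3 distinct), len 6
add f: window [f, h, f, f, h, v, f] (3 distinct), len 7
add v: window [f, h, f, f, h, v, f, v] (3 distinct), len 8
add f: window [f, h, f, f, h, v, f, v, f] (3 distinct), len 9
add u: window [v, f, v, f, u] (3 distinct), len 5
add f: window [v, f, v, f, u, f] (3 distinct), len 6
add f: window [v, f, v, f, u, f, f] (3 distinct), len 7
add h: window [f, u, f, f, h] (3 distinct), len 5
add u: window [f, u, f, f, h, u] (3 distinct), len 6
add f: window [f, u, f, f, h, u, f] (3 distinct), len 7
Longest length with ≤3 distinct: 9.

9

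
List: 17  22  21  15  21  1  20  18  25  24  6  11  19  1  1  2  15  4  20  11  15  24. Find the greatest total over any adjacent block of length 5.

96

17 22 21 15 21 → sum 96
22 21 15 21 1 → sum 80
21 15 21 1 20 → sum 78
15 21 1 20 18 → sum 75
21 1 20 18 25 → sum 85
1 20 18 25 24 → sum 88
20 18 25 24 6 → sum 93
18 25 24 6 11 → sum 84
25 24 6 11 19 → sum 85
24 6 11 19 1 → sum 61
6 11 19 1 1 → sum 38
11 19 1 1 2 → sum 34
19 1 1 2 15 → sum 38
1 1 2 15 4 → sum 23
1 2 15 4 20 → sum 42
2 15 4 20 11 → sum 52
15 4 20 11 15 → sum 65
4 20 11 15 24 → sum 74
Greatest of these is 96.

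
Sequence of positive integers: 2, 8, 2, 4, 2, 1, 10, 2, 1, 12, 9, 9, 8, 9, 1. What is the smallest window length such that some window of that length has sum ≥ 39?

Extend right; whenever the sum reaches 39, record the length and shrink from the left:
add 2: running sum 2 < 39
add 8: running sum 10 < 39
add 2: running sum 12 < 39
add 4: running sum 16 < 39
add 2: running sum 18 < 39
add 1: running sum 19 < 39
add 10: running sum 29 < 39
add 2: running sum 31 < 39
add 1: running sum 32 < 39
add 12: shortest ending here [8, 2, 4, 2, 1, 10, 2, 1, 12] sum 42, len 9
add 9: shortest ending here [4, 2, 1, 10, 2, 1, 12, 9] sum 41, len 8
add 9: shortest ending here [10, 2, 1, 12, 9, 9] sum 43, len 6
add 8: shortest ending here [1, 12, 9, 9, 8] sum 39, len 5
add 9: shortest ending here [12, 9, 9, 8, 9] sum 47, len 5
add 1: shortest ending here [12, 9, 9, 8, 9, 1] sum 48, len 6
Shortest qualifying length: 5.

5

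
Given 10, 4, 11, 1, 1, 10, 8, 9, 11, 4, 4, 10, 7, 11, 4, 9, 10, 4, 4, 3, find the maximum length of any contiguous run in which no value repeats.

6

[10] len 1
[10, 4] len 2
[10, 4, 11] len 3
[10, 4, 11, 1] len 4
[1] len 1
[1, 10] len 2
[1, 10, 8] len 3
[1, 10, 8, 9] len 4
[1, 10, 8, 9, 11] len 5
[1, 10, 8, 9, 11, 4] len 6
[4] len 1
[4, 10] len 2
[4, 10, 7] len 3
[4, 10, 7, 11] len 4
[10, 7, 11, 4] len 4
[10, 7, 11, 4, 9] len 5
[7, 11, 4, 9, 10] len 5
[9, 10, 4] len 3
[4] len 1
[4, 3] len 2
Longest all-distinct length: 6.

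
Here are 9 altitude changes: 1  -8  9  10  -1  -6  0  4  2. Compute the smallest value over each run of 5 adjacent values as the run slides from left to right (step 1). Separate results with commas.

-8, -8, -6, -6, -6

(1, -8, 9, 10, -1) → min -8
(-8, 9, 10, -1, -6) → min -8
(9, 10, -1, -6, 0) → min -6
(10, -1, -6, 0, 4) → min -6
(-1, -6, 0, 4, 2) → min -6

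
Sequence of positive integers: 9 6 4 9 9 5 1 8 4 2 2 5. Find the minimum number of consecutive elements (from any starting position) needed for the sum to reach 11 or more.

2

add 9: running sum 9 < 11
add 6: shortest ending here [9, 6] sum 15, len 2
add 4: shortest ending here [9, 6, 4] sum 19, len 3
add 9: shortest ending here [4, 9] sum 13, len 2
add 9: shortest ending here [9, 9] sum 18, len 2
add 5: shortest ending here [9, 5] sum 14, len 2
add 1: shortest ending here [9, 5, 1] sum 15, len 3
add 8: shortest ending here [5, 1, 8] sum 14, len 3
add 4: shortest ending here [8, 4] sum 12, len 2
add 2: shortest ending here [8, 4, 2] sum 14, len 3
add 2: shortest ending here [8, 4, 2, 2] sum 16, len 4
add 5: shortest ending here [4, 2, 2, 5] sum 13, len 4
Shortest qualifying length: 2.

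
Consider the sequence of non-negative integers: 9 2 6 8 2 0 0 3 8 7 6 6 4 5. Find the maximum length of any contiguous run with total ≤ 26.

Extend to the right; shrink from the left whenever the sum exceeds 26:
[9] sum 9 len 1
[9, 2] sum 11 len 2
[9, 2, 6] sum 17 len 3
[9, 2, 6, 8] sum 25 len 4
[2, 6, 8, 2] sum 18 len 4
[2, 6, 8, 2, 0] sum 18 len 5
[2, 6, 8, 2, 0, 0] sum 18 len 6
[2, 6, 8, 2, 0, 0, 3] sum 21 len 7
[8, 2, 0, 0, 3, 8] sum 21 len 6
[2, 0, 0, 3, 8, 7] sum 20 len 6
[2, 0, 0, 3, 8, 7, 6] sum 26 len 7
[7, 6, 6] sum 19 len 3
[7, 6, 6, 4] sum 23 len 4
[6, 6, 4, 5] sum 21 len 4
Longest length seen: 7.

7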